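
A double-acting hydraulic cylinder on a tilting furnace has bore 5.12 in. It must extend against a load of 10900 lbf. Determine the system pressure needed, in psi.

P ≈ 529 psi

Cap-side area A_cap = π/4 × (5.12 in)² = 20.59 in^2
P = F / A = 10900 lbf / A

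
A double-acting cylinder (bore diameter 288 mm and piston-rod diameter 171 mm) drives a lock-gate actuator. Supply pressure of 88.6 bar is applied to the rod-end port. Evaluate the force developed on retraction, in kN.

Rod-side annular area A_ann = π/4 × (288² − 171²) = 42180 mm^2
On retraction the pressure acts on the annular area (bore minus rod).
F = P × A_ann

F ≈ 374 kN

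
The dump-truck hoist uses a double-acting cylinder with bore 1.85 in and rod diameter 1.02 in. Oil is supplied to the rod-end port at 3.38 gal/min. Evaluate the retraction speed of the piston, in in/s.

Rod-side annular area A_ann = π/4 × (1.85² − 1.02²) = 1.871 in^2
Flow into the rod-end port fills the annular volume.
v = Q / A

v ≈ 6.96 in/s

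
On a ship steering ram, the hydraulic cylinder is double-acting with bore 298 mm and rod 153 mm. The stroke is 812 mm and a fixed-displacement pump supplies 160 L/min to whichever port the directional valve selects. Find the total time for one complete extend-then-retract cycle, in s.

t ≈ 36.9 s

Cap-side area A_cap = π/4 × (298 mm)² = 69750 mm^2
Rod-side annular area A_ann = π/4 × (298² − 153²) = 51360 mm^2
t_ext = A_cap·L/Q = 21.24 s
t_ret = A_ann·L/Q = 15.64 s
t_cycle = t_ext + t_ret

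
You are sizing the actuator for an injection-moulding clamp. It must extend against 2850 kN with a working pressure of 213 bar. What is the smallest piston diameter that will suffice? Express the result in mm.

Extension force acts on the full piston face: F = P × (π/4)D².
D = √(4F / (πP)) = √(4 × 2850 kN / (π × 213 bar))

D ≈ 413 mm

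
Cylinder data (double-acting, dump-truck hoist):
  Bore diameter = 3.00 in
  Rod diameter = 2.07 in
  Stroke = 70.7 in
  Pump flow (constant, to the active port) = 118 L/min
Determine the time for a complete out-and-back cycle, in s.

Cap-side area A_cap = π/4 × (3.00 in)² = 7.069 in^2
Rod-side annular area A_ann = π/4 × (3.00² − 2.07²) = 3.703 in^2
t_ext = A_cap·L/Q = 4.164 s
t_ret = A_ann·L/Q = 2.182 s
t_cycle = t_ext + t_ret

t ≈ 6.35 s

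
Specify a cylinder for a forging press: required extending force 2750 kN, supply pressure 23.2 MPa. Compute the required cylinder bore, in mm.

D ≈ 388 mm

Extension force acts on the full piston face: F = P × (π/4)D².
D = √(4F / (πP)) = √(4 × 2750 kN / (π × 23.2 MPa))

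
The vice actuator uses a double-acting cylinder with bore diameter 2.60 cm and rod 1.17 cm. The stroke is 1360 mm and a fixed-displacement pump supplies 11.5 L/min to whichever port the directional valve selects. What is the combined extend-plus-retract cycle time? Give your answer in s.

t ≈ 6.77 s

Cap-side area A_cap = π/4 × (2.60 cm)² = 5.309 cm^2
Rod-side annular area A_ann = π/4 × (2.60² − 1.17²) = 4.234 cm^2
t_ext = A_cap·L/Q = 3.767 s
t_ret = A_ann·L/Q = 3.004 s
t_cycle = t_ext + t_ret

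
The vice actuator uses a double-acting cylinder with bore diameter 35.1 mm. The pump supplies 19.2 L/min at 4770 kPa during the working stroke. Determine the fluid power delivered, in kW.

W ≈ 1.53 kW

Hydraulic power = P × Q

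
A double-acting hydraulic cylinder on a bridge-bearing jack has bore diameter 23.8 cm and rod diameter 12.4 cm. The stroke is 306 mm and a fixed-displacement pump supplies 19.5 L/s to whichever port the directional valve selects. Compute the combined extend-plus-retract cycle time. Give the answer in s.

t ≈ 1.21 s

Cap-side area A_cap = π/4 × (23.8 cm)² = 444.9 cm^2
Rod-side annular area A_ann = π/4 × (23.8² − 12.4²) = 324.1 cm^2
t_ext = A_cap·L/Q = 0.6981 s
t_ret = A_ann·L/Q = 0.5086 s
t_cycle = t_ext + t_ret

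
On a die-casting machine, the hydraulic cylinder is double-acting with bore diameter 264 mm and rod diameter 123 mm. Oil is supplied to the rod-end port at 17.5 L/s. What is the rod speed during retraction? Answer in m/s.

Rod-side annular area A_ann = π/4 × (264² − 123²) = 42860 mm^2
Flow into the rod-end port fills the annular volume.
v = Q / A

v ≈ 0.408 m/s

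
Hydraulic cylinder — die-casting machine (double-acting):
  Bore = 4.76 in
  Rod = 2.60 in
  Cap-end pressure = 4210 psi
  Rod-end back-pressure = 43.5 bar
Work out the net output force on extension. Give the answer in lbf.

F ≈ 67000 lbf

Cap-side area A_cap = π/4 × (4.76 in)² = 17.80 in^2
Rod-side annular area A_ann = π/4 × (4.76² − 2.60²) = 12.49 in^2
Net thrust = P_cap·A_cap − P_rod·A_ann = 74920 lbf − 7878 lbf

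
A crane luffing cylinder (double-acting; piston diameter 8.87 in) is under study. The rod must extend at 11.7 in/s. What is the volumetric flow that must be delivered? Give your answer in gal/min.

Cap-side area A_cap = π/4 × (8.87 in)² = 61.79 in^2
Q = A × v

Q ≈ 188 gal/min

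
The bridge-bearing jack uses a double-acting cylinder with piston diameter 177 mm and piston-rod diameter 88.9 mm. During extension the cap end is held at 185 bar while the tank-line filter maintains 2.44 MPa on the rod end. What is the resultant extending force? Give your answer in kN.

F ≈ 410 kN

Cap-side area A_cap = π/4 × (177 mm)² = 24610 mm^2
Rod-side annular area A_ann = π/4 × (177² − 88.9²) = 18400 mm^2
Net thrust = P_cap·A_cap − P_rod·A_ann = 455.2 kN − 44.89 kN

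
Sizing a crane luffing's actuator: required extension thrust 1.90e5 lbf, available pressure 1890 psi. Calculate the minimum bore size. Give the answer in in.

D ≈ 11.3 in

Extension force acts on the full piston face: F = P × (π/4)D².
D = √(4F / (πP)) = √(4 × 1.90e5 lbf / (π × 1890 psi))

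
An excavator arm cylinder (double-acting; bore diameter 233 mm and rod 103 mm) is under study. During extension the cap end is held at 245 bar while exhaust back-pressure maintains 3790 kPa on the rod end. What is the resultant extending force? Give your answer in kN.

Cap-side area A_cap = π/4 × (233 mm)² = 42640 mm^2
Rod-side annular area A_ann = π/4 × (233² − 103²) = 34310 mm^2
Net thrust = P_cap·A_cap − P_rod·A_ann = 1045 kN − 130.0 kN

F ≈ 915 kN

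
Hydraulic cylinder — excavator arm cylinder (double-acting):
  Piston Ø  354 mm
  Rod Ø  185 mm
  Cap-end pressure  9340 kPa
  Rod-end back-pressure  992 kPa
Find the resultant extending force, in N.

Cap-side area A_cap = π/4 × (354 mm)² = 98420 mm^2
Rod-side annular area A_ann = π/4 × (354² − 185²) = 71540 mm^2
Net thrust = P_cap·A_cap − P_rod·A_ann = 9.193e5 N − 70970 N

F ≈ 8.48e5 N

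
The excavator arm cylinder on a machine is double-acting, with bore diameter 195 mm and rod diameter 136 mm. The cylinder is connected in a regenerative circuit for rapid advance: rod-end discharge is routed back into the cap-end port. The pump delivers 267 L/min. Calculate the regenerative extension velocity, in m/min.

In regeneration the rod-end outflow joins the pump flow into the cap end, so the net volume the pump must supply per unit advance equals the rod cross-section area.
Rod cross-section A_rod = π/4 × (136 mm)² = 14530 mm^2
v = Q_pump / A_rod

v ≈ 18.4 m/min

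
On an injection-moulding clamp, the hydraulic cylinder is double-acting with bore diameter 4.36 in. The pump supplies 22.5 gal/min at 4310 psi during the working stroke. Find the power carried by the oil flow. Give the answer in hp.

W ≈ 56.6 hp

Hydraulic power = P × Q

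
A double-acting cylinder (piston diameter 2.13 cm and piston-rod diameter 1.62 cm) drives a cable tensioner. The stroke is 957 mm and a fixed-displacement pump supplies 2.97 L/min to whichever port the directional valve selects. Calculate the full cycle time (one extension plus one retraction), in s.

Cap-side area A_cap = π/4 × (2.13 cm)² = 3.563 cm^2
Rod-side annular area A_ann = π/4 × (2.13² − 1.62²) = 1.502 cm^2
t_ext = A_cap·L/Q = 6.889 s
t_ret = A_ann·L/Q = 2.904 s
t_cycle = t_ext + t_ret

t ≈ 9.79 s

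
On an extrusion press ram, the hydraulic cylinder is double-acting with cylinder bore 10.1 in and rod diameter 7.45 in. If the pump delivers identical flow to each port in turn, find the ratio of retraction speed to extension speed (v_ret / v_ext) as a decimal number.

Cap-side area A_cap = π/4 × (10.1 in)² = 80.12 in^2
Rod-side annular area A_ann = π/4 × (10.1² − 7.45²) = 36.53 in^2
For equal Q, v ∝ 1/A, so v_ret/v_ext = A_cap/A_ann.

v_ret/v_ext ≈ 2.19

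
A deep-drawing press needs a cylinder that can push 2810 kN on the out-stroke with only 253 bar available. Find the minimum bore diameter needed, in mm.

D ≈ 376 mm

Extension force acts on the full piston face: F = P × (π/4)D².
D = √(4F / (πP)) = √(4 × 2810 kN / (π × 253 bar))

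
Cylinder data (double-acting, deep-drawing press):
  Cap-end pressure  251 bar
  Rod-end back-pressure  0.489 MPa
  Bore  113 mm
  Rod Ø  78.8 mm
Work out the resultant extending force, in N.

F ≈ 2.49e5 N

Cap-side area A_cap = π/4 × (113 mm)² = 10030 mm^2
Rod-side annular area A_ann = π/4 × (113² − 78.8²) = 5152 mm^2
Net thrust = P_cap·A_cap − P_rod·A_ann = 2.517e5 N − 2519 N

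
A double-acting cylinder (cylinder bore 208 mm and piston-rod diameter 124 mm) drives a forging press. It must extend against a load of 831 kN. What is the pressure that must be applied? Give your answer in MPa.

P ≈ 24.5 MPa

Cap-side area A_cap = π/4 × (208 mm)² = 33980 mm^2
P = F / A = 831 kN / A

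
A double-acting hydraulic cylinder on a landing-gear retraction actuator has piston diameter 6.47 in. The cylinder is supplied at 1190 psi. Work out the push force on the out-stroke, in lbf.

Cap-side area A_cap = π/4 × (6.47 in)² = 32.88 in^2
F = P × A_cap = 1190 psi × A_cap

F ≈ 39100 lbf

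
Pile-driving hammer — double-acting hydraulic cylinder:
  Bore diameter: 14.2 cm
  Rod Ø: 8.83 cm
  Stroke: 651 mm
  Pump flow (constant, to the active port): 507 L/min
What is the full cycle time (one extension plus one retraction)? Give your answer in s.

t ≈ 1.97 s

Cap-side area A_cap = π/4 × (14.2 cm)² = 158.4 cm^2
Rod-side annular area A_ann = π/4 × (14.2² − 8.83²) = 97.13 cm^2
t_ext = A_cap·L/Q = 1.220 s
t_ret = A_ann·L/Q = 0.7483 s
t_cycle = t_ext + t_ret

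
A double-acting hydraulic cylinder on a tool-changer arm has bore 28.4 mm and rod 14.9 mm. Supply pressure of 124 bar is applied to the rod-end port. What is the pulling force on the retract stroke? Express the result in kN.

Rod-side annular area A_ann = π/4 × (28.4² − 14.9²) = 459.1 mm^2
On retraction the pressure acts on the annular area (bore minus rod).
F = P × A_ann

F ≈ 5.69 kN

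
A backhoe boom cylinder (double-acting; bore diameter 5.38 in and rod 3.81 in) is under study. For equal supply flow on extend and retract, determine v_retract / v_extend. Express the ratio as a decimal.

Cap-side area A_cap = π/4 × (5.38 in)² = 22.73 in^2
Rod-side annular area A_ann = π/4 × (5.38² − 3.81²) = 11.33 in^2
For equal Q, v ∝ 1/A, so v_ret/v_ext = A_cap/A_ann.

v_ret/v_ext ≈ 2.01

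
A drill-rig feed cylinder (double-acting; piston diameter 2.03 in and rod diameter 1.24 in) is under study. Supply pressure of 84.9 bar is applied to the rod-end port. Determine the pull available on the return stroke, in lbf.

Rod-side annular area A_ann = π/4 × (2.03² − 1.24²) = 2.029 in^2
On retraction the pressure acts on the annular area (bore minus rod).
F = P × A_ann

F ≈ 2500 lbf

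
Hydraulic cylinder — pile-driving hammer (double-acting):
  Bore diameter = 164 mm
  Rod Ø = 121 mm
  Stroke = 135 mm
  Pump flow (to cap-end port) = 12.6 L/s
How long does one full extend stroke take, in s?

t ≈ 0.226 s

Cap-side area A_cap = π/4 × (164 mm)² = 21120 mm^2
Swept volume V = A × L; t = V / Q = A·L / Q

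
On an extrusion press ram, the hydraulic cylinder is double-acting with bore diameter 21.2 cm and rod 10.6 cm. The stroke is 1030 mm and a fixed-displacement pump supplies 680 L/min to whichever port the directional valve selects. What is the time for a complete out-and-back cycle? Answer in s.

Cap-side area A_cap = π/4 × (21.2 cm)² = 353.0 cm^2
Rod-side annular area A_ann = π/4 × (21.2² − 10.6²) = 264.7 cm^2
t_ext = A_cap·L/Q = 3.208 s
t_ret = A_ann·L/Q = 2.406 s
t_cycle = t_ext + t_ret

t ≈ 5.61 s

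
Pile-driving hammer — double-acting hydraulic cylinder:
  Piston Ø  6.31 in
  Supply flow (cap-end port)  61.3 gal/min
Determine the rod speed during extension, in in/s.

v ≈ 7.55 in/s

Cap-side area A_cap = π/4 × (6.31 in)² = 31.27 in^2
v = Q / A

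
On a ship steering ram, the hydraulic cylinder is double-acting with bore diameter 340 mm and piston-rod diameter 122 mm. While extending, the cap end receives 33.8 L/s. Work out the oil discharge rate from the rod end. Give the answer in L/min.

Q_out ≈ 1770 L/min

Cap-side area A_cap = π/4 × (340 mm)² = 90790 mm^2
Rod-side annular area A_ann = π/4 × (340² − 122²) = 79100 mm^2
Piston speed v = Q_in/A_cap; rod-end outflow Q_out = v × A_ann = Q_in × A_ann/A_cap.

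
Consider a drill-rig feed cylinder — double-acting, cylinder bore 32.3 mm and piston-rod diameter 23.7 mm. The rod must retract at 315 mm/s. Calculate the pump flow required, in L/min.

Q ≈ 7.15 L/min

Rod-side annular area A_ann = π/4 × (32.3² − 23.7²) = 378.2 mm^2
Q = A × v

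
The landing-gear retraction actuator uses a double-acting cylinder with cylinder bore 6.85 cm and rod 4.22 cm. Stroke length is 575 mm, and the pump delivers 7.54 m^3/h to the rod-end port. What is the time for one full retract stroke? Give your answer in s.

Rod-side annular area A_ann = π/4 × (6.85² − 4.22²) = 22.87 cm^2
Swept volume V = A × L; t = V / Q = A·L / Q

t ≈ 0.628 s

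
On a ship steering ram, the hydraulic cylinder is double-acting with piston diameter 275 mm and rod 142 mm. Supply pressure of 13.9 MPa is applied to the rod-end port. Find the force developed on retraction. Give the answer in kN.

F ≈ 605 kN

Rod-side annular area A_ann = π/4 × (275² − 142²) = 43560 mm^2
On retraction the pressure acts on the annular area (bore minus rod).
F = P × A_ann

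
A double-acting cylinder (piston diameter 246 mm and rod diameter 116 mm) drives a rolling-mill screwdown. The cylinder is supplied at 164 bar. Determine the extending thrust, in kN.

F ≈ 779 kN

Cap-side area A_cap = π/4 × (246 mm)² = 47530 mm^2
F = P × A_cap = 164 bar × A_cap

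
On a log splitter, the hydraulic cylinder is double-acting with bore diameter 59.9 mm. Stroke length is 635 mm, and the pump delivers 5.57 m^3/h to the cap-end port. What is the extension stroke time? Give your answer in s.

Cap-side area A_cap = π/4 × (59.9 mm)² = 2818 mm^2
Swept volume V = A × L; t = V / Q = A·L / Q

t ≈ 1.16 s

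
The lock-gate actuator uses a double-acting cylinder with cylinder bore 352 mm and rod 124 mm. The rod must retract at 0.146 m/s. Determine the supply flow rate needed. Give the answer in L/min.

Rod-side annular area A_ann = π/4 × (352² − 124²) = 85240 mm^2
Q = A × v

Q ≈ 747 L/min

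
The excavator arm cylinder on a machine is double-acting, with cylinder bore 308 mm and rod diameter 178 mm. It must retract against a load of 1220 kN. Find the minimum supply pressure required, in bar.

Rod-side annular area A_ann = π/4 × (308² − 178²) = 49620 mm^2
Retraction: pressure acts on the annular area.
P = F / A = 1220 kN / A

P ≈ 246 bar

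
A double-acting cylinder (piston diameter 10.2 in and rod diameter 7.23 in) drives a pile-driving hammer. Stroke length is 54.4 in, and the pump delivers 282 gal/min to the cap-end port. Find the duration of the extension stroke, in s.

t ≈ 4.09 s

Cap-side area A_cap = π/4 × (10.2 in)² = 81.71 in^2
Swept volume V = A × L; t = V / Q = A·L / Q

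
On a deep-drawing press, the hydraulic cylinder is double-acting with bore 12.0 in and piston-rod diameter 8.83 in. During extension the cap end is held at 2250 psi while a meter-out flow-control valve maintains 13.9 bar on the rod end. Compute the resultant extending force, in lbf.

Cap-side area A_cap = π/4 × (12.0 in)² = 113.1 in^2
Rod-side annular area A_ann = π/4 × (12.0² − 8.83²) = 51.86 in^2
Net thrust = P_cap·A_cap − P_rod·A_ann = 2.545e5 lbf − 10460 lbf

F ≈ 2.44e5 lbf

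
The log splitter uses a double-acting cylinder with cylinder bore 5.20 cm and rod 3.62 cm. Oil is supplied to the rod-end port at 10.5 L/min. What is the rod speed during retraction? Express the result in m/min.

Rod-side annular area A_ann = π/4 × (5.20² − 3.62²) = 10.94 cm^2
Flow into the rod-end port fills the annular volume.
v = Q / A

v ≈ 9.59 m/min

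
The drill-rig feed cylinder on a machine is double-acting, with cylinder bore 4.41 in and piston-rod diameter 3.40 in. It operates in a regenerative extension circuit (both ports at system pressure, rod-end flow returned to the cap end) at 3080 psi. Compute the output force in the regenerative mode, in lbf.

With equal pressure on both faces, forces on the annular region cancel; the net push is pressure × rod cross-section.
Rod cross-section A_rod = π/4 × (3.40 in)² = 9.079 in^2
F = P × A_rod

F ≈ 28000 lbf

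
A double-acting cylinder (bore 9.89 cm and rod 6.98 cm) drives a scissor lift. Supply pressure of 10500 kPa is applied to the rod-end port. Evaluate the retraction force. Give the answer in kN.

Rod-side annular area A_ann = π/4 × (9.89² − 6.98²) = 38.56 cm^2
On retraction the pressure acts on the annular area (bore minus rod).
F = P × A_ann

F ≈ 40.5 kN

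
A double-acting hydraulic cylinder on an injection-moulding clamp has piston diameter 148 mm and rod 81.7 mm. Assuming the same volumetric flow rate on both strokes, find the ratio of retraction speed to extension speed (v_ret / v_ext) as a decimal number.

v_ret/v_ext ≈ 1.44

Cap-side area A_cap = π/4 × (148 mm)² = 17200 mm^2
Rod-side annular area A_ann = π/4 × (148² − 81.7²) = 11960 mm^2
For equal Q, v ∝ 1/A, so v_ret/v_ext = A_cap/A_ann.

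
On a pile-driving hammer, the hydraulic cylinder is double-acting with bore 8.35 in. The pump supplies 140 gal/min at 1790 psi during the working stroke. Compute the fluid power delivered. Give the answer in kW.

Hydraulic power = P × Q

W ≈ 109 kW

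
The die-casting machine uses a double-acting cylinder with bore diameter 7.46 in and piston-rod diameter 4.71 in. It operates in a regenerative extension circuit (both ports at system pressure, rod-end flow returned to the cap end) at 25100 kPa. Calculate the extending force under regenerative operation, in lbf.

With equal pressure on both faces, forces on the annular region cancel; the net push is pressure × rod cross-section.
Rod cross-section A_rod = π/4 × (4.71 in)² = 17.42 in^2
F = P × A_rod

F ≈ 63400 lbf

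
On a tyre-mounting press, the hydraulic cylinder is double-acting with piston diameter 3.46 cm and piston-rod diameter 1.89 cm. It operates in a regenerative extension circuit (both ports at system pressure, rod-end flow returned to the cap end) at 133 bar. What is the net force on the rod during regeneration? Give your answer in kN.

F ≈ 3.73 kN

With equal pressure on both faces, forces on the annular region cancel; the net push is pressure × rod cross-section.
Rod cross-section A_rod = π/4 × (1.89 cm)² = 2.806 cm^2
F = P × A_rod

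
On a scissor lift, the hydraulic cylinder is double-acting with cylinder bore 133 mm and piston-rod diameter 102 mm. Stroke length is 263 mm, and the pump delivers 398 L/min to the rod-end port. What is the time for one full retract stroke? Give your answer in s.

t ≈ 0.227 s

Rod-side annular area A_ann = π/4 × (133² − 102²) = 5722 mm^2
Swept volume V = A × L; t = V / Q = A·L / Q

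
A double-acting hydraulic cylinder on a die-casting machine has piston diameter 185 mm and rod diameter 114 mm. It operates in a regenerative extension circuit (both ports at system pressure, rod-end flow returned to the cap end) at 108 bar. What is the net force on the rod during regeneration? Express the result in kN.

F ≈ 110 kN

With equal pressure on both faces, forces on the annular region cancel; the net push is pressure × rod cross-section.
Rod cross-section A_rod = π/4 × (114 mm)² = 10210 mm^2
F = P × A_rod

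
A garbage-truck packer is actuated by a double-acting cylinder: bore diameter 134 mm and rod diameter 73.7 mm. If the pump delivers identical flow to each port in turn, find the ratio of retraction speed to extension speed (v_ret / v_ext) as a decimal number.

v_ret/v_ext ≈ 1.43

Cap-side area A_cap = π/4 × (134 mm)² = 14100 mm^2
Rod-side annular area A_ann = π/4 × (134² − 73.7²) = 9837 mm^2
For equal Q, v ∝ 1/A, so v_ret/v_ext = A_cap/A_ann.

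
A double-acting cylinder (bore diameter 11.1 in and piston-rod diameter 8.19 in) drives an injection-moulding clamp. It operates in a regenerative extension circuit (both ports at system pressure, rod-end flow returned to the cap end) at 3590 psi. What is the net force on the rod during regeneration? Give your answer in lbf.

With equal pressure on both faces, forces on the annular region cancel; the net push is pressure × rod cross-section.
Rod cross-section A_rod = π/4 × (8.19 in)² = 52.68 in^2
F = P × A_rod

F ≈ 1.89e5 lbf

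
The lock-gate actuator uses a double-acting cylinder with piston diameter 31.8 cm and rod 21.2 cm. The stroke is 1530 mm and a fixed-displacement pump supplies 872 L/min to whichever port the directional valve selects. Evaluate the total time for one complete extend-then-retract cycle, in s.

t ≈ 13.0 s

Cap-side area A_cap = π/4 × (31.8 cm)² = 794.2 cm^2
Rod-side annular area A_ann = π/4 × (31.8² − 21.2²) = 441.2 cm^2
t_ext = A_cap·L/Q = 8.361 s
t_ret = A_ann·L/Q = 4.645 s
t_cycle = t_ext + t_ret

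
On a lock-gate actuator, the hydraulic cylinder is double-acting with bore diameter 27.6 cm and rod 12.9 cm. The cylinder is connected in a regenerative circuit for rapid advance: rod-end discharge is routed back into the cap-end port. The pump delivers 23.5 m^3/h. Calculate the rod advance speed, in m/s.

v ≈ 0.499 m/s

In regeneration the rod-end outflow joins the pump flow into the cap end, so the net volume the pump must supply per unit advance equals the rod cross-section area.
Rod cross-section A_rod = π/4 × (12.9 cm)² = 130.7 cm^2
v = Q_pump / A_rod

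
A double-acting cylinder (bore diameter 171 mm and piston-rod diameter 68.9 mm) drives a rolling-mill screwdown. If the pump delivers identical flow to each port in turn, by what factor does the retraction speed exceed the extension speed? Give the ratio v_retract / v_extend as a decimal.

Cap-side area A_cap = π/4 × (171 mm)² = 22970 mm^2
Rod-side annular area A_ann = π/4 × (171² − 68.9²) = 19240 mm^2
For equal Q, v ∝ 1/A, so v_ret/v_ext = A_cap/A_ann.

v_ret/v_ext ≈ 1.19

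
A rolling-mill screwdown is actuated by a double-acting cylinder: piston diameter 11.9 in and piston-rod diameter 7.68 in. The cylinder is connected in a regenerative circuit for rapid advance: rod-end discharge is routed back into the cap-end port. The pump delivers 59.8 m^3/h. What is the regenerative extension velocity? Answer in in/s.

v ≈ 21.9 in/s

In regeneration the rod-end outflow joins the pump flow into the cap end, so the net volume the pump must supply per unit advance equals the rod cross-section area.
Rod cross-section A_rod = π/4 × (7.68 in)² = 46.32 in^2
v = Q_pump / A_rod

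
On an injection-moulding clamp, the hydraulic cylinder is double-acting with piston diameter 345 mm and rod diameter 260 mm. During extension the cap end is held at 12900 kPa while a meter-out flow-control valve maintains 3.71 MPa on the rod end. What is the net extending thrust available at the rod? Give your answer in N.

F ≈ 1.06e6 N

Cap-side area A_cap = π/4 × (345 mm)² = 93480 mm^2
Rod-side annular area A_ann = π/4 × (345² − 260²) = 40390 mm^2
Net thrust = P_cap·A_cap − P_rod·A_ann = 1.206e6 N − 1.498e5 N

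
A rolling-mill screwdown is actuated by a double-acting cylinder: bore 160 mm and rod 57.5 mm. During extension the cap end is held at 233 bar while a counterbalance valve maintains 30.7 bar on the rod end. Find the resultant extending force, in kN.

Cap-side area A_cap = π/4 × (160 mm)² = 20110 mm^2
Rod-side annular area A_ann = π/4 × (160² − 57.5²) = 17510 mm^2
Net thrust = P_cap·A_cap − P_rod·A_ann = 468.5 kN − 53.75 kN

F ≈ 415 kN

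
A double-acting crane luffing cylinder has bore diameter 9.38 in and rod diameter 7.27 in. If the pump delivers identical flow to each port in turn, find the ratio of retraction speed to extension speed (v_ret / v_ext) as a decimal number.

v_ret/v_ext ≈ 2.50

Cap-side area A_cap = π/4 × (9.38 in)² = 69.10 in^2
Rod-side annular area A_ann = π/4 × (9.38² − 7.27²) = 27.59 in^2
For equal Q, v ∝ 1/A, so v_ret/v_ext = A_cap/A_ann.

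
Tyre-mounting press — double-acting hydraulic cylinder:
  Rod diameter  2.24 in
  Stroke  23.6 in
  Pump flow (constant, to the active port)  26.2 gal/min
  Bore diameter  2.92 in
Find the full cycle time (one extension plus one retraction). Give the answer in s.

t ≈ 2.21 s

Cap-side area A_cap = π/4 × (2.92 in)² = 6.697 in^2
Rod-side annular area A_ann = π/4 × (2.92² − 2.24²) = 2.756 in^2
t_ext = A_cap·L/Q = 1.567 s
t_ret = A_ann·L/Q = 0.6448 s
t_cycle = t_ext + t_ret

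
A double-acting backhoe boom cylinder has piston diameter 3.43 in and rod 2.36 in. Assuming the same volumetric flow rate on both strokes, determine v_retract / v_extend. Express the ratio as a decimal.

v_ret/v_ext ≈ 1.90

Cap-side area A_cap = π/4 × (3.43 in)² = 9.240 in^2
Rod-side annular area A_ann = π/4 × (3.43² − 2.36²) = 4.866 in^2
For equal Q, v ∝ 1/A, so v_ret/v_ext = A_cap/A_ann.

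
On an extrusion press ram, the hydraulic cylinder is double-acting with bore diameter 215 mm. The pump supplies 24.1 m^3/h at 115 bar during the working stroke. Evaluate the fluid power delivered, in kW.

Hydraulic power = P × Q

W ≈ 77.0 kW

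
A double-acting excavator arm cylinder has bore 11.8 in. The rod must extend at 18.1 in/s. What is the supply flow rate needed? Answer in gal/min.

Cap-side area A_cap = π/4 × (11.8 in)² = 109.4 in^2
Q = A × v

Q ≈ 514 gal/min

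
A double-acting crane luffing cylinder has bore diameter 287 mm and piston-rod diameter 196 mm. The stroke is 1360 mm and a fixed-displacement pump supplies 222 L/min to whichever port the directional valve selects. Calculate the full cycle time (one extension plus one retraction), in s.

Cap-side area A_cap = π/4 × (287 mm)² = 64690 mm^2
Rod-side annular area A_ann = π/4 × (287² − 196²) = 34520 mm^2
t_ext = A_cap·L/Q = 23.78 s
t_ret = A_ann·L/Q = 12.69 s
t_cycle = t_ext + t_ret

t ≈ 36.5 s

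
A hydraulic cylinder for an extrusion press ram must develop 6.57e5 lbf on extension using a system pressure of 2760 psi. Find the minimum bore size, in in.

Extension force acts on the full piston face: F = P × (π/4)D².
D = √(4F / (πP)) = √(4 × 6.57e5 lbf / (π × 2760 psi))

D ≈ 17.4 in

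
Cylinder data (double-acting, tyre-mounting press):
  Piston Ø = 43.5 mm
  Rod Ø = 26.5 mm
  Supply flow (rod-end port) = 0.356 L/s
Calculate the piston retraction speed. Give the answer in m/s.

v ≈ 0.381 m/s

Rod-side annular area A_ann = π/4 × (43.5² − 26.5²) = 934.6 mm^2
Flow into the rod-end port fills the annular volume.
v = Q / A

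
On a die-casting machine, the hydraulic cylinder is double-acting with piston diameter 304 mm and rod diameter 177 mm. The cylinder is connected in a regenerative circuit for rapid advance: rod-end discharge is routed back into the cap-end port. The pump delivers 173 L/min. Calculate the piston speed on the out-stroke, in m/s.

v ≈ 0.117 m/s

In regeneration the rod-end outflow joins the pump flow into the cap end, so the net volume the pump must supply per unit advance equals the rod cross-section area.
Rod cross-section A_rod = π/4 × (177 mm)² = 24610 mm^2
v = Q_pump / A_rod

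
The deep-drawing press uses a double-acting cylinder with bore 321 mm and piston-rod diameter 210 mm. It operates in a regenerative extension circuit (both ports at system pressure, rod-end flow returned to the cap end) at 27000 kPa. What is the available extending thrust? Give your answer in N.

F ≈ 9.35e5 N

With equal pressure on both faces, forces on the annular region cancel; the net push is pressure × rod cross-section.
Rod cross-section A_rod = π/4 × (210 mm)² = 34640 mm^2
F = P × A_rod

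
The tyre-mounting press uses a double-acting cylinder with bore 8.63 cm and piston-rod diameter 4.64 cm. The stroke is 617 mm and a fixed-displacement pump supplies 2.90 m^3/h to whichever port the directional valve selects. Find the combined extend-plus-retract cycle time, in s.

Cap-side area A_cap = π/4 × (8.63 cm)² = 58.49 cm^2
Rod-side annular area A_ann = π/4 × (8.63² − 4.64²) = 41.58 cm^2
t_ext = A_cap·L/Q = 4.480 s
t_ret = A_ann·L/Q = 3.185 s
t_cycle = t_ext + t_ret

t ≈ 7.67 s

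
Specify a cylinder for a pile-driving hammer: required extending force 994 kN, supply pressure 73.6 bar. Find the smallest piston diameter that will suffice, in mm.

D ≈ 415 mm

Extension force acts on the full piston face: F = P × (π/4)D².
D = √(4F / (πP)) = √(4 × 994 kN / (π × 73.6 bar))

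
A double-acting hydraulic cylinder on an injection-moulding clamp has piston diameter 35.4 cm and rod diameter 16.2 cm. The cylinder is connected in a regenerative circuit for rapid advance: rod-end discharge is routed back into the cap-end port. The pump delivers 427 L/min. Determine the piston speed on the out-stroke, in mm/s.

In regeneration the rod-end outflow joins the pump flow into the cap end, so the net volume the pump must supply per unit advance equals the rod cross-section area.
Rod cross-section A_rod = π/4 × (16.2 cm)² = 206.1 cm^2
v = Q_pump / A_rod

v ≈ 345 mm/s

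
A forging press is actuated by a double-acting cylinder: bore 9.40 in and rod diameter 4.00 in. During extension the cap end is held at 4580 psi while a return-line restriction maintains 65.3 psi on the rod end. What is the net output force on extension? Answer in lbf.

Cap-side area A_cap = π/4 × (9.40 in)² = 69.40 in^2
Rod-side annular area A_ann = π/4 × (9.40² − 4.00²) = 56.83 in^2
Net thrust = P_cap·A_cap − P_rod·A_ann = 3.178e5 lbf − 3711 lbf

F ≈ 3.14e5 lbf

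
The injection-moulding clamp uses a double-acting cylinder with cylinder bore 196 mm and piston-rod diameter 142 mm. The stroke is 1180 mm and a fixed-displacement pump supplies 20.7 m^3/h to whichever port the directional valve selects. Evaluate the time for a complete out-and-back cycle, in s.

Cap-side area A_cap = π/4 × (196 mm)² = 30170 mm^2
Rod-side annular area A_ann = π/4 × (196² − 142²) = 14340 mm^2
t_ext = A_cap·L/Q = 6.192 s
t_ret = A_ann·L/Q = 2.942 s
t_cycle = t_ext + t_ret

t ≈ 9.13 s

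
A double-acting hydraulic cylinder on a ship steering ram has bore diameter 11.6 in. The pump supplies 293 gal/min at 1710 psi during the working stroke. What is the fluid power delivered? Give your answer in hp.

W ≈ 292 hp

Hydraulic power = P × Q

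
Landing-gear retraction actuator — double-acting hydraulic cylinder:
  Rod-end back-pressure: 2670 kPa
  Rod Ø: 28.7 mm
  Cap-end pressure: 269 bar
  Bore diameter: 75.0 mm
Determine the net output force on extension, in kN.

F ≈ 109 kN

Cap-side area A_cap = π/4 × (75.0 mm)² = 4418 mm^2
Rod-side annular area A_ann = π/4 × (75.0² − 28.7²) = 3771 mm^2
Net thrust = P_cap·A_cap − P_rod·A_ann = 118.8 kN − 10.07 kN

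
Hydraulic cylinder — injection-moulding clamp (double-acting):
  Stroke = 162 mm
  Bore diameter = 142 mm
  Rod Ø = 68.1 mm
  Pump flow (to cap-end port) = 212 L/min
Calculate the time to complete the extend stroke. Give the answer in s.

Cap-side area A_cap = π/4 × (142 mm)² = 15840 mm^2
Swept volume V = A × L; t = V / Q = A·L / Q

t ≈ 0.726 s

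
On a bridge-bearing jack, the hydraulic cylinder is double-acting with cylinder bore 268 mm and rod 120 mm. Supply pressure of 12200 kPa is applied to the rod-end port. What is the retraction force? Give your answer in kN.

Rod-side annular area A_ann = π/4 × (268² − 120²) = 45100 mm^2
On retraction the pressure acts on the annular area (bore minus rod).
F = P × A_ann

F ≈ 550 kN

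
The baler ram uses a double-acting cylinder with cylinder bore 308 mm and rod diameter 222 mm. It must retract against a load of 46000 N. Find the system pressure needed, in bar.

P ≈ 12.8 bar

Rod-side annular area A_ann = π/4 × (308² − 222²) = 35800 mm^2
Retraction: pressure acts on the annular area.
P = F / A = 46000 N / A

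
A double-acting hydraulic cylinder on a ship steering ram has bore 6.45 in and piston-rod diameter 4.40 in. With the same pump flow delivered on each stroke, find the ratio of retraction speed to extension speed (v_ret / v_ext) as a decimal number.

Cap-side area A_cap = π/4 × (6.45 in)² = 32.67 in^2
Rod-side annular area A_ann = π/4 × (6.45² − 4.40²) = 17.47 in^2
For equal Q, v ∝ 1/A, so v_ret/v_ext = A_cap/A_ann.

v_ret/v_ext ≈ 1.87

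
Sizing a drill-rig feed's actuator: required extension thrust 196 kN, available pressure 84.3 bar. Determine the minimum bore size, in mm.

Extension force acts on the full piston face: F = P × (π/4)D².
D = √(4F / (πP)) = √(4 × 196 kN / (π × 84.3 bar))

D ≈ 172 mm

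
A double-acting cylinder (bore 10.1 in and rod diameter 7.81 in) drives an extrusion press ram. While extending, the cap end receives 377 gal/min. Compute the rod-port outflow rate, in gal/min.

Cap-side area A_cap = π/4 × (10.1 in)² = 80.12 in^2
Rod-side annular area A_ann = π/4 × (10.1² − 7.81²) = 32.21 in^2
Piston speed v = Q_in/A_cap; rod-end outflow Q_out = v × A_ann = Q_in × A_ann/A_cap.

Q_out ≈ 152 gal/min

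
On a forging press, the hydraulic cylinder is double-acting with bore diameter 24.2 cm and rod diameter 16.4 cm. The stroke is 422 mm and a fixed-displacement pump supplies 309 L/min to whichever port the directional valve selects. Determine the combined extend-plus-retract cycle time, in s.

Cap-side area A_cap = π/4 × (24.2 cm)² = 460.0 cm^2
Rod-side annular area A_ann = π/4 × (24.2² − 16.4²) = 248.7 cm^2
t_ext = A_cap·L/Q = 3.769 s
t_ret = A_ann·L/Q = 2.038 s
t_cycle = t_ext + t_ret

t ≈ 5.81 s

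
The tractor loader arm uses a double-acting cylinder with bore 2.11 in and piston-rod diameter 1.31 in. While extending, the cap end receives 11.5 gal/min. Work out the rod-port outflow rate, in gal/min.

Q_out ≈ 7.07 gal/min

Cap-side area A_cap = π/4 × (2.11 in)² = 3.497 in^2
Rod-side annular area A_ann = π/4 × (2.11² − 1.31²) = 2.149 in^2
Piston speed v = Q_in/A_cap; rod-end outflow Q_out = v × A_ann = Q_in × A_ann/A_cap.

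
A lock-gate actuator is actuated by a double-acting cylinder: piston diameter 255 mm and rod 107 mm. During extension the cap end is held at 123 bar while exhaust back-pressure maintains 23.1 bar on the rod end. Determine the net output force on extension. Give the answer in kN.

F ≈ 531 kN

Cap-side area A_cap = π/4 × (255 mm)² = 51070 mm^2
Rod-side annular area A_ann = π/4 × (255² − 107²) = 42080 mm^2
Net thrust = P_cap·A_cap − P_rod·A_ann = 628.2 kN − 97.20 kN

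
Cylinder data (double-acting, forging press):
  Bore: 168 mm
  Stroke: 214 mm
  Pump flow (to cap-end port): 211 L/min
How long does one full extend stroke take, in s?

t ≈ 1.35 s

Cap-side area A_cap = π/4 × (168 mm)² = 22170 mm^2
Swept volume V = A × L; t = V / Q = A·L / Q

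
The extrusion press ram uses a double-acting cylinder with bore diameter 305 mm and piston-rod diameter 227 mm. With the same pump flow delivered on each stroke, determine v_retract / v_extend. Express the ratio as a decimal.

v_ret/v_ext ≈ 2.24

Cap-side area A_cap = π/4 × (305 mm)² = 73060 mm^2
Rod-side annular area A_ann = π/4 × (305² − 227²) = 32590 mm^2
For equal Q, v ∝ 1/A, so v_ret/v_ext = A_cap/A_ann.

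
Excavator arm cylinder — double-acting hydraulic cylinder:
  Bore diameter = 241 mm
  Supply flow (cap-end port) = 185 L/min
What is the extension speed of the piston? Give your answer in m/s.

Cap-side area A_cap = π/4 × (241 mm)² = 45620 mm^2
v = Q / A

v ≈ 0.0676 m/s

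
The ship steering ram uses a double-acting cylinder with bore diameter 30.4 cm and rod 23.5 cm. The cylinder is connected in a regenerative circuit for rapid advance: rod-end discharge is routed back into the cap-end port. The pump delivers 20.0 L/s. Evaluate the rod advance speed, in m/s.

v ≈ 0.461 m/s

In regeneration the rod-end outflow joins the pump flow into the cap end, so the net volume the pump must supply per unit advance equals the rod cross-section area.
Rod cross-section A_rod = π/4 × (23.5 cm)² = 433.7 cm^2
v = Q_pump / A_rod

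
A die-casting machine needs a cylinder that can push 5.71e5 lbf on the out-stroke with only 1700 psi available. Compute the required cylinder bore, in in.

Extension force acts on the full piston face: F = P × (π/4)D².
D = √(4F / (πP)) = √(4 × 5.71e5 lbf / (π × 1700 psi))

D ≈ 20.7 in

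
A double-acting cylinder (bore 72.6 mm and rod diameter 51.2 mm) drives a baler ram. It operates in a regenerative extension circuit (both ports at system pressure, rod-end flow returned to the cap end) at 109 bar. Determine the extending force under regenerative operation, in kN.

With equal pressure on both faces, forces on the annular region cancel; the net push is pressure × rod cross-section.
Rod cross-section A_rod = π/4 × (51.2 mm)² = 2059 mm^2
F = P × A_rod

F ≈ 22.4 kN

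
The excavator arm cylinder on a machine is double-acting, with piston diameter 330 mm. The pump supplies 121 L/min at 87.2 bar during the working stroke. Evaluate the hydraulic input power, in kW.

Hydraulic power = P × Q

W ≈ 17.6 kW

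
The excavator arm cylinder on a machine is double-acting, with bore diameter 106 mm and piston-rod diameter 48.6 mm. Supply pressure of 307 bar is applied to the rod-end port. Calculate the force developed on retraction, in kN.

Rod-side annular area A_ann = π/4 × (106² − 48.6²) = 6970 mm^2
On retraction the pressure acts on the annular area (bore minus rod).
F = P × A_ann

F ≈ 214 kN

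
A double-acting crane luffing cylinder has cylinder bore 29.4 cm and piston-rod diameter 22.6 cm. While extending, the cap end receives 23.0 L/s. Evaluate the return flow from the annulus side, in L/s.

Q_out ≈ 9.41 L/s

Cap-side area A_cap = π/4 × (29.4 cm)² = 678.9 cm^2
Rod-side annular area A_ann = π/4 × (29.4² − 22.6²) = 277.7 cm^2
Piston speed v = Q_in/A_cap; rod-end outflow Q_out = v × A_ann = Q_in × A_ann/A_cap.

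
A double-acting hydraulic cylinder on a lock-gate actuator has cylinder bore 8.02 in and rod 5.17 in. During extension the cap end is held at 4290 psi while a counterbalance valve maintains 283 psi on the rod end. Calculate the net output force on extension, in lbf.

Cap-side area A_cap = π/4 × (8.02 in)² = 50.52 in^2
Rod-side annular area A_ann = π/4 × (8.02² − 5.17²) = 29.52 in^2
Net thrust = P_cap·A_cap − P_rod·A_ann = 2.167e5 lbf − 8355 lbf

F ≈ 2.08e5 lbf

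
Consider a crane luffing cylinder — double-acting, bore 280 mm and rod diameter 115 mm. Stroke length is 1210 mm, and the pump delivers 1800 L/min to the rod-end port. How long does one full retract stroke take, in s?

t ≈ 2.06 s

Rod-side annular area A_ann = π/4 × (280² − 115²) = 51190 mm^2
Swept volume V = A × L; t = V / Q = A·L / Q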